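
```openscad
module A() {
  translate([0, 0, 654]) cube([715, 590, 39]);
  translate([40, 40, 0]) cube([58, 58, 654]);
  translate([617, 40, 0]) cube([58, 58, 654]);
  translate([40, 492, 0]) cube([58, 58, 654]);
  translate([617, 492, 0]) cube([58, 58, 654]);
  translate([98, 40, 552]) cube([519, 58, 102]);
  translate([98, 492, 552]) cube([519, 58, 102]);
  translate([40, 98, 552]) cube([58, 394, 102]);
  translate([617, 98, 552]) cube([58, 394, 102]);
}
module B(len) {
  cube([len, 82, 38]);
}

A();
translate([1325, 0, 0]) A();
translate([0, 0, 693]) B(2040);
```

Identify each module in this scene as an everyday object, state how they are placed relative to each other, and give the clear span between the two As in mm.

A is a table. B is a beam. A beam spans the tops of two tables. The clear span between the two tables is 610 mm.

Second table starts at x = 1325; first ends at x = 715; clear span = 1325 − 715 = 610 mm.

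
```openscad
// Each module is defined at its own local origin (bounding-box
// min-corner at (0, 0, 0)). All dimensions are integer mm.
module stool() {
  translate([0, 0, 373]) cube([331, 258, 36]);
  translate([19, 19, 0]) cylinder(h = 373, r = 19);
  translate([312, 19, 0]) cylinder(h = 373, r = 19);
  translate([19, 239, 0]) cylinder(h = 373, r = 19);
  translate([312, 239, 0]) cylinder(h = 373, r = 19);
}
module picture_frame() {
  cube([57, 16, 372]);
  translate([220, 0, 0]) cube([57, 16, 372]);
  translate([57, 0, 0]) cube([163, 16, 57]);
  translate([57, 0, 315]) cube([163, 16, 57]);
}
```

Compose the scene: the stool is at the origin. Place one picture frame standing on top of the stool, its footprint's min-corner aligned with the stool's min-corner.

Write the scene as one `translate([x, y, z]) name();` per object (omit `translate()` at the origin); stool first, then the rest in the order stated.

stool();
translate([0, 0, 409]) picture_frame();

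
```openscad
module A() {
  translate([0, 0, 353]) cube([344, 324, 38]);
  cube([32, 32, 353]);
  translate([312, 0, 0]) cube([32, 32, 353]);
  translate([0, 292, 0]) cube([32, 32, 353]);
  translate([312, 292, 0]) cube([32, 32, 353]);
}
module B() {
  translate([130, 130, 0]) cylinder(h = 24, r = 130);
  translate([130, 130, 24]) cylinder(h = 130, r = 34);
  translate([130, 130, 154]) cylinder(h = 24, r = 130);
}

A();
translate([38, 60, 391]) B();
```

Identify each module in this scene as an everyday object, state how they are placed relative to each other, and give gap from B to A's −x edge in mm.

A is a stool. B is a spool. The spool is on top of the stool. The gap from the spool to the stool's −x edge is 38 mm.

The spool's min-x is at 38; the stool's min-x is 0; gap = 38 mm.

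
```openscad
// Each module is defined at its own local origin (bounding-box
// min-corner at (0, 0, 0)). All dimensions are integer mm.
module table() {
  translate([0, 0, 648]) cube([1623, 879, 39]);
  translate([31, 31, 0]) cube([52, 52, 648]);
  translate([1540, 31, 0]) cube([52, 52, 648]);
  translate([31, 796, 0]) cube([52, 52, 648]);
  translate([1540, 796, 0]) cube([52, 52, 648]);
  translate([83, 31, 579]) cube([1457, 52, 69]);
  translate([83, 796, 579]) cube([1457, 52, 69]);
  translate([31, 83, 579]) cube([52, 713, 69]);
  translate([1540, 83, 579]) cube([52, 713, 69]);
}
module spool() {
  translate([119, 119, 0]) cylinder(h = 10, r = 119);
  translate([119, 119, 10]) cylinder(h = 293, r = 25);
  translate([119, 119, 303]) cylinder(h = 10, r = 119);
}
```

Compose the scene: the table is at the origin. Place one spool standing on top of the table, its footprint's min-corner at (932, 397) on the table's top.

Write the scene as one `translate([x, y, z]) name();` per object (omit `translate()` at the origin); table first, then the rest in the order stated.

table();
translate([932, 397, 687]) spool();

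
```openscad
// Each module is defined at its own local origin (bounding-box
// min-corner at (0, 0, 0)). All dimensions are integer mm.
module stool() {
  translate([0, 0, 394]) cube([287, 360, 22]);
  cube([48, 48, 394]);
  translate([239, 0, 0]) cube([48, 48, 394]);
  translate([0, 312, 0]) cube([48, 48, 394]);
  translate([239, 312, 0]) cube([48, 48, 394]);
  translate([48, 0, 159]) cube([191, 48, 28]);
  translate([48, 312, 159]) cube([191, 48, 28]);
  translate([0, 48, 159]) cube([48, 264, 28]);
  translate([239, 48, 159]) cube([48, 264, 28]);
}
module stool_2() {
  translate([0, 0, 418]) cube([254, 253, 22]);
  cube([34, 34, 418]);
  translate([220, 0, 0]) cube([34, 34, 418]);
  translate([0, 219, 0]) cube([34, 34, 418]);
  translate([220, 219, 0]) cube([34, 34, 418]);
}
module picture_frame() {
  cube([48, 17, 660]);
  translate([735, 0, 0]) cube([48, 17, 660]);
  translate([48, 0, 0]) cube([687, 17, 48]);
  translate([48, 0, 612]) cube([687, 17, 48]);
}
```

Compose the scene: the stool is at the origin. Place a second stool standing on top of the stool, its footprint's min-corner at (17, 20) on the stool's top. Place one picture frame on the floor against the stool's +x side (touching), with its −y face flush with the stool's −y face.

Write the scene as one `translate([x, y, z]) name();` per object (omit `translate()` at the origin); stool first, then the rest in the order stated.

stool();
translate([17, 20, 416]) stool_2();
translate([287, 0, 0]) picture_frame();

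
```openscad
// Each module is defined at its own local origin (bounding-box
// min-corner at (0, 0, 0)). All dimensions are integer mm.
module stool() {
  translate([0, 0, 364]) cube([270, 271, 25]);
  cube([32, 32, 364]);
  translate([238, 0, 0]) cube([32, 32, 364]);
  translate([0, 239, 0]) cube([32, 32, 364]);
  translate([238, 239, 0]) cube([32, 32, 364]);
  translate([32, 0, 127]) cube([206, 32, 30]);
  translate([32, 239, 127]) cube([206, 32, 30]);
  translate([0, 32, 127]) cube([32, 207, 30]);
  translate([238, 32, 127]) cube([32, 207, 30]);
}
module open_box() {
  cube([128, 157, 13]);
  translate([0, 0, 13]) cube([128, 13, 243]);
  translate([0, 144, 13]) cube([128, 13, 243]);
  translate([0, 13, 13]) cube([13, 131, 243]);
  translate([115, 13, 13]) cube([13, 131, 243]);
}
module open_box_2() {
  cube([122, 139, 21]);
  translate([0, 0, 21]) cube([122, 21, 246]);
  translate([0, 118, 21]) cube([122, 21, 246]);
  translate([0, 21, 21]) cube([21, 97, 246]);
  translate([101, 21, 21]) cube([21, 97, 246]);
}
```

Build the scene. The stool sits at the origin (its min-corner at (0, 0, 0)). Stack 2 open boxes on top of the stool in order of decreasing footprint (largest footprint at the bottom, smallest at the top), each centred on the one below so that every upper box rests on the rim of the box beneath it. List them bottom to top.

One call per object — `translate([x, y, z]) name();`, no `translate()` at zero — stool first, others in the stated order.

stool();
translate([71, 57, 389]) open_box();
translate([74, 66, 645]) open_box_2();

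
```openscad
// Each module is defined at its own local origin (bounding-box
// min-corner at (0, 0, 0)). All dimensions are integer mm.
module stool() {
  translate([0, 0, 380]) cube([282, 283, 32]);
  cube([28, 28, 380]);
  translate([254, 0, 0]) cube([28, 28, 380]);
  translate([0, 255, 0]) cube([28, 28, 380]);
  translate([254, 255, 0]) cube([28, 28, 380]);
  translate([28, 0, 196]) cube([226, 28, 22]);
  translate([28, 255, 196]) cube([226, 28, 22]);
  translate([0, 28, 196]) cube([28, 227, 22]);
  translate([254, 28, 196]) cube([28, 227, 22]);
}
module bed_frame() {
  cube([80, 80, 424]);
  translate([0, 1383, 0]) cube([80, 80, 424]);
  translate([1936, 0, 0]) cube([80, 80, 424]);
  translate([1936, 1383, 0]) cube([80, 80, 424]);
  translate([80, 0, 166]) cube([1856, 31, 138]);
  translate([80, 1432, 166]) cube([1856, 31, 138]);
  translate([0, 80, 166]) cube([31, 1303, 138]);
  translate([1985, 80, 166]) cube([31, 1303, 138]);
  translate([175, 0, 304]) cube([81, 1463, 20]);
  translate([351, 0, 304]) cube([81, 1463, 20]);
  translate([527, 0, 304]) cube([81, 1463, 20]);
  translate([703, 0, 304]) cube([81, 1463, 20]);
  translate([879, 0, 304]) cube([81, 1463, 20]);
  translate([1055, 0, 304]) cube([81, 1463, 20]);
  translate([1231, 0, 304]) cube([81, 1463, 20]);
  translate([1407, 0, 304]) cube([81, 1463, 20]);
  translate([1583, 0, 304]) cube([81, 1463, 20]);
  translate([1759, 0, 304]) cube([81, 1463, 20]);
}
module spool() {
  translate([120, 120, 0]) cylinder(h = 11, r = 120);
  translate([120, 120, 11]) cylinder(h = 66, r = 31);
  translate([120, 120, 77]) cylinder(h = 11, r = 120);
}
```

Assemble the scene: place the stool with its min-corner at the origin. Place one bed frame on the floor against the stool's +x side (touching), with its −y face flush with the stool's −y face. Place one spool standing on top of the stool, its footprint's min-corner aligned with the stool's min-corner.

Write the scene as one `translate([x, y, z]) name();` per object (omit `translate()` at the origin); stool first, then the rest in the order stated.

stool();
translate([282, 0, 0]) bed_frame();
translate([0, 0, 412]) spool();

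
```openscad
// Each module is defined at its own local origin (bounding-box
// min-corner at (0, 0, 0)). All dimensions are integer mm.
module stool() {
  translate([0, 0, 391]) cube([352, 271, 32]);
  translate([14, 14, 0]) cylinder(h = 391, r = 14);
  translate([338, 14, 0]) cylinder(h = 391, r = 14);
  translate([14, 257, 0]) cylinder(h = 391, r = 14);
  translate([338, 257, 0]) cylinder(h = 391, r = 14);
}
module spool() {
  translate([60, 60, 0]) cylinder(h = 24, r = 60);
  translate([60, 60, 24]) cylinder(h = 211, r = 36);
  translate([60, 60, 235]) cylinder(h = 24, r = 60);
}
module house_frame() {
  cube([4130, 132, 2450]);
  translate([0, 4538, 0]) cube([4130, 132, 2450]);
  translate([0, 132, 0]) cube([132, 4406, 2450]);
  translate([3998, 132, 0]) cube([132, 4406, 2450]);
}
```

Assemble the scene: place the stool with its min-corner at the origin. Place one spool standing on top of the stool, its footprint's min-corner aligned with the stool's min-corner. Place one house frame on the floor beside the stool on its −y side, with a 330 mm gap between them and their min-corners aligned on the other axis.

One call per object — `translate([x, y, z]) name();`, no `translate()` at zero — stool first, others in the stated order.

stool();
translate([0, 0, 423]) spool();
translate([0, -5000, 0]) house_frame();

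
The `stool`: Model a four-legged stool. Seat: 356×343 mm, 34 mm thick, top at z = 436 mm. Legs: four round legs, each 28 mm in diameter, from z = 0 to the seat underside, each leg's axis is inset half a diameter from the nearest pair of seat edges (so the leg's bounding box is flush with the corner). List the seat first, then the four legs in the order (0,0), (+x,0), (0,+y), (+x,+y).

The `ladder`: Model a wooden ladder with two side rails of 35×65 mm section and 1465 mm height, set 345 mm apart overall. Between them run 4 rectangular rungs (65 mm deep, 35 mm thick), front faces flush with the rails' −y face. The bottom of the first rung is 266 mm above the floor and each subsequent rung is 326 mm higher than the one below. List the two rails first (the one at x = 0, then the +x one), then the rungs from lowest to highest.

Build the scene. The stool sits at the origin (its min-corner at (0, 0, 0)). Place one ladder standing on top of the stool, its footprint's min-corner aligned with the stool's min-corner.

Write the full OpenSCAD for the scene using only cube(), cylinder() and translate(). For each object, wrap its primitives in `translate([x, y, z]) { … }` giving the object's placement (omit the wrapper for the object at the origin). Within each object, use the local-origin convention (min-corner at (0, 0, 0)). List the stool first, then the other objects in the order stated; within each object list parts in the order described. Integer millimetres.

translate([0, 0, 402]) cube([356, 343, 34]);
translate([14, 14, 0]) cylinder(h = 402, r = 14);
translate([342, 14, 0]) cylinder(h = 402, r = 14);
translate([14, 329, 0]) cylinder(h = 402, r = 14);
translate([342, 329, 0]) cylinder(h = 402, r = 14);
translate([0, 0, 436]) {
  cube([35, 65, 1465]);
  translate([310, 0, 0]) cube([35, 65, 1465]);
  translate([35, 0, 266]) cube([275, 65, 35]);
  translate([35, 0, 592]) cube([275, 65, 35]);
  translate([35, 0, 918]) cube([275, 65, 35]);
  translate([35, 0, 1244]) cube([275, 65, 35]);
}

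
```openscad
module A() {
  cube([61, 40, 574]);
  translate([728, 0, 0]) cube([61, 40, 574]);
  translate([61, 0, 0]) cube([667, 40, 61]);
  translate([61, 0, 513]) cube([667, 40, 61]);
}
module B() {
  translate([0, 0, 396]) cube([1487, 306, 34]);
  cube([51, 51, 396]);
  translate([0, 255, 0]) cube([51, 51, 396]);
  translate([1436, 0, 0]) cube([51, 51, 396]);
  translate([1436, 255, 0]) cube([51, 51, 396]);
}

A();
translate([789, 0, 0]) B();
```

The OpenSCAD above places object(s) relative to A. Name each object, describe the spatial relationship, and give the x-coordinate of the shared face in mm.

A is a picture frame. B is a bench. The bench is against the picture frame's +x side, with their −y faces flush. The x-coordinate of the shared face is 789 mm.

The picture frame's +x face and the bench's −x face are both at x = 789 mm.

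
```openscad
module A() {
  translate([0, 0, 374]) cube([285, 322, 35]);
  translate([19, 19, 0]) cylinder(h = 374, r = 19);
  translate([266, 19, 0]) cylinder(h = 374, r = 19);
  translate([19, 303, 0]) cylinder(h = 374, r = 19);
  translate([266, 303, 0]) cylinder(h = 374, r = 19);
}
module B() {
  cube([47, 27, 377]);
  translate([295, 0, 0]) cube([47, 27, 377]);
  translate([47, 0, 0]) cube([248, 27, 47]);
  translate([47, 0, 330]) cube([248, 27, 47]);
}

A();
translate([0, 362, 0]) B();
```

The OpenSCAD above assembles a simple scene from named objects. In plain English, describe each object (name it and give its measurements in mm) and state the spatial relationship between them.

A is a four-legged stool. The seat is a 285×322×35 mm slab whose top surface is at z = 409 mm; four round legs, each 38 mm in diameter, run from the floor (z = 0) to the underside of the seat, each leg's axis is inset half a diameter from the nearest pair of seat edges (so the leg's bounding box is flush with the corner).

B is a picture frame with a 248×283 mm rectangular opening (x by z) and a uniform 47 mm border on every side. Frame depth is 27 mm along y. It is built from two vertical stiles running the full outside height and two horizontal rails spanning the gap between the stiles.

The picture frame is on the floor beside the stool on its +y side.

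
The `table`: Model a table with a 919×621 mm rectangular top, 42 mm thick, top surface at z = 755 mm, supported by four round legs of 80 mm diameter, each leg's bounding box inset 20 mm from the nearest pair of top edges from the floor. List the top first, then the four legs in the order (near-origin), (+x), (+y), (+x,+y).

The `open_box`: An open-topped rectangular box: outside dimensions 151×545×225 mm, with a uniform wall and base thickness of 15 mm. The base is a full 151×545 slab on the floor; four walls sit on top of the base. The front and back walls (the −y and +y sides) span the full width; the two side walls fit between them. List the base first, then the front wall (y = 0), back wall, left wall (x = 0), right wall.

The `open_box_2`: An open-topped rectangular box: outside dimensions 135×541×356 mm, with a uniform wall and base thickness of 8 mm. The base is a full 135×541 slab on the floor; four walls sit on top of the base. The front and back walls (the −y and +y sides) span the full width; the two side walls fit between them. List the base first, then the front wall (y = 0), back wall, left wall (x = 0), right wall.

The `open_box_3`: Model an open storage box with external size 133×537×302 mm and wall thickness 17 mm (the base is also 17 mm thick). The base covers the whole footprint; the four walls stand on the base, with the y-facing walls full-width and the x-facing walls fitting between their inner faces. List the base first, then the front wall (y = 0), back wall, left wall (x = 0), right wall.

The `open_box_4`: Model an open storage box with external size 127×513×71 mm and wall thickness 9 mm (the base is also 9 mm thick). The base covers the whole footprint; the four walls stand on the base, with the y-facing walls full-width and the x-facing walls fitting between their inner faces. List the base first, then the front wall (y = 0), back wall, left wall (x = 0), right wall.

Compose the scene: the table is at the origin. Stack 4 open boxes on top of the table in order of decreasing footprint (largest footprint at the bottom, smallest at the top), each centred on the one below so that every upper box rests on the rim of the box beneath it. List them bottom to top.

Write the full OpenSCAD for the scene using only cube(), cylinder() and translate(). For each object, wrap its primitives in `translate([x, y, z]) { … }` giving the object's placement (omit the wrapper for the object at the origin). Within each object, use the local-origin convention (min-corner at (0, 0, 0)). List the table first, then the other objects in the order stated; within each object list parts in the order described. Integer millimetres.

translate([0, 0, 713]) cube([919, 621, 42]);
translate([60, 60, 0]) cylinder(h = 713, r = 40);
translate([859, 60, 0]) cylinder(h = 713, r = 40);
translate([60, 561, 0]) cylinder(h = 713, r = 40);
translate([859, 561, 0]) cylinder(h = 713, r = 40);
translate([384, 38, 755]) {
  cube([151, 545, 15]);
  translate([0, 0, 15]) cube([151, 15, 210]);
  translate([0, 530, 15]) cube([151, 15, 210]);
  translate([0, 15, 15]) cube([15, 515, 210]);
  translate([136, 15, 15]) cube([15, 515, 210]);
}
translate([392, 40, 980]) {
  cube([135, 541, 8]);
  translate([0, 0, 8]) cube([135, 8, 348]);
  translate([0, 533, 8]) cube([135, 8, 348]);
  translate([0, 8, 8]) cube([8, 525, 348]);
  translate([127, 8, 8]) cube([8, 525, 348]);
}
translate([393, 42, 1336]) {
  cube([133, 537, 17]);
  translate([0, 0, 17]) cube([133, 17, 285]);
  translate([0, 520, 17]) cube([133, 17, 285]);
  translate([0, 17, 17]) cube([17, 503, 285]);
  translate([116, 17, 17]) cube([17, 503, 285]);
}
translate([396, 54, 1638]) {
  cube([127, 513, 9]);
  translate([0, 0, 9]) cube([127, 9, 62]);
  translate([0, 504, 9]) cube([127, 9, 62]);
  translate([0, 9, 9]) cube([9, 495, 62]);
  translate([118, 9, 9]) cube([9, 495, 62]);
}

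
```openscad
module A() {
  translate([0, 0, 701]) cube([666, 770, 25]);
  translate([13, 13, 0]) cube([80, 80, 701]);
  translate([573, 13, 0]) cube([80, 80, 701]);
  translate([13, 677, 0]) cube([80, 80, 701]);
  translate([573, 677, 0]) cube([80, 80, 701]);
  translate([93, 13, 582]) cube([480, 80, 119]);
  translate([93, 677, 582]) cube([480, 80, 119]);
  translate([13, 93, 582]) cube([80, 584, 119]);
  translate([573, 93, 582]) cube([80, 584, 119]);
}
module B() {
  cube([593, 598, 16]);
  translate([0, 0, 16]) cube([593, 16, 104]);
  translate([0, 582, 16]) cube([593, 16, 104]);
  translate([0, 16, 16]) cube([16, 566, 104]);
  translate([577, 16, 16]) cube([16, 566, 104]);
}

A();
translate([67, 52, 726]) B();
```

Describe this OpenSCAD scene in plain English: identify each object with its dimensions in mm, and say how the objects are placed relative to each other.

A is a rectangular dining table. The top is 666×770×25 mm with its upper surface at z = 726 mm. It stands on four 80×80 mm square legs, each inset 13 mm from the nearest pair of top edges, running from the floor to the underside of the top. Four apron rails, 80 mm thick and 119 mm tall, run between adjacent legs with their top edges flush with the underside of the top and their outer faces flush with the legs' outer faces.

B is an open-topped rectangular box: outside dimensions 593×598×120 mm, with a uniform wall and base thickness of 16 mm. The base is a full 593×598 slab on the floor; four walls sit on top of the base. The front and back walls (the −y and +y sides) span the full width; the two side walls fit between them.

The open box is on top of the table.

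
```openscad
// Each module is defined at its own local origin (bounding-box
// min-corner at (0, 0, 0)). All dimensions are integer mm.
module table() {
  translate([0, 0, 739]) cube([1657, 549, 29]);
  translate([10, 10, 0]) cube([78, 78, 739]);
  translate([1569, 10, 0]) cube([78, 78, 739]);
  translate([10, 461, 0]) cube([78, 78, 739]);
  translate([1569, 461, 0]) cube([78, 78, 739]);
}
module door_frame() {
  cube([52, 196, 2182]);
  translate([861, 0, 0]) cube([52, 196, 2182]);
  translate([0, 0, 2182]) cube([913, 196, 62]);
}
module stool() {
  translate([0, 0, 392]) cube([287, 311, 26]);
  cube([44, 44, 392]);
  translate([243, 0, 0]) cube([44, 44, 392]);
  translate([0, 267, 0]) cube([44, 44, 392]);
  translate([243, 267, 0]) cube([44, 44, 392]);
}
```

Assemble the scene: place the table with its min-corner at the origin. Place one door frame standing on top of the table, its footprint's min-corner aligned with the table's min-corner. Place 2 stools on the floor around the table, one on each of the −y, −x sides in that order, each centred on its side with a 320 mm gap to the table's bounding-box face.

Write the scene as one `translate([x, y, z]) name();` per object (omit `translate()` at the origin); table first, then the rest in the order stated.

table();
translate([0, 0, 768]) door_frame();
translate([685, -631, 0]) stool();
translate([-607, 119, 0]) stool();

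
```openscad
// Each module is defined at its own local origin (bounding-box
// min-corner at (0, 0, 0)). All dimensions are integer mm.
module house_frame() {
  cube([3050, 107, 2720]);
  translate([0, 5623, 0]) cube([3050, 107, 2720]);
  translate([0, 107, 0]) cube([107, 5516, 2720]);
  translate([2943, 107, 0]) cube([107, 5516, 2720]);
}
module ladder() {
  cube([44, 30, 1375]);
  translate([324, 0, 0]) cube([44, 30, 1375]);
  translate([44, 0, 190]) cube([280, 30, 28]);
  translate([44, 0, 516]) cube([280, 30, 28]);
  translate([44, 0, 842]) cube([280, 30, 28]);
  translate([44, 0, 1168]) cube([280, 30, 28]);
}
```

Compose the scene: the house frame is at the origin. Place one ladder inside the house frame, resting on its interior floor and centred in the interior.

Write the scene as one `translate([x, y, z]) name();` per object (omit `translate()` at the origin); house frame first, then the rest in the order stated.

house_frame();
translate([1341, 2850, 0]) ladder();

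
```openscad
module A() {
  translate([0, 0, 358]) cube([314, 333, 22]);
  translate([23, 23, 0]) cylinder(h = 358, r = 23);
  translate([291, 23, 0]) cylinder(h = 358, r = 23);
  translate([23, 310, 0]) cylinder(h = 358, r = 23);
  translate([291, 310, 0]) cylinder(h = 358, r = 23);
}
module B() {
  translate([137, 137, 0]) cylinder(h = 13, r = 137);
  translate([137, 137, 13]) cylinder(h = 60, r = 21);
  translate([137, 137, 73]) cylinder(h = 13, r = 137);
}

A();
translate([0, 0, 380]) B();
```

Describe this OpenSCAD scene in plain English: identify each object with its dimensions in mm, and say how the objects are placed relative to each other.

A is a four-legged stool. The seat is 314×333 mm, 22 mm thick, top at z = 380 mm. It stands on four round legs, each 46 mm in diameter, from z = 0 to the seat underside, each leg's axis is inset half a diameter from the nearest pair of seat edges (so the leg's bounding box is flush with the corner).

B is a spool: two coaxial disc flanges of radius 137 mm and thickness 13 mm, joined by a core cylinder of radius 21 mm and height 60 mm. The lower flange rests on z = 0 and the three cylinders share a vertical axis.

The spool is on top of the stool.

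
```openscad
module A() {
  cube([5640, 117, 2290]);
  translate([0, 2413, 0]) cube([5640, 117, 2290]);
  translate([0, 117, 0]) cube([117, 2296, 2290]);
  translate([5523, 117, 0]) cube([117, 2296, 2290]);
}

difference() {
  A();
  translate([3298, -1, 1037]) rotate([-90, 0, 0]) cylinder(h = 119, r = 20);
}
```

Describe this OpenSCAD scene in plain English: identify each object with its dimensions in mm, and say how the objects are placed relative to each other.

A is the wall frame of a small rectangular building: four walls, each 2290 mm tall and 117 mm thick, enclosing a footprint 5640 mm (x) by 2530 mm (y) outside-to-outside, with no floor or roof. The front and back walls (the −y and +y sides) span the full width; the two side walls fit between them.

The house frame has a circular hole of radius 20 mm through its front wall, centred at (x = 3298, z = 1037).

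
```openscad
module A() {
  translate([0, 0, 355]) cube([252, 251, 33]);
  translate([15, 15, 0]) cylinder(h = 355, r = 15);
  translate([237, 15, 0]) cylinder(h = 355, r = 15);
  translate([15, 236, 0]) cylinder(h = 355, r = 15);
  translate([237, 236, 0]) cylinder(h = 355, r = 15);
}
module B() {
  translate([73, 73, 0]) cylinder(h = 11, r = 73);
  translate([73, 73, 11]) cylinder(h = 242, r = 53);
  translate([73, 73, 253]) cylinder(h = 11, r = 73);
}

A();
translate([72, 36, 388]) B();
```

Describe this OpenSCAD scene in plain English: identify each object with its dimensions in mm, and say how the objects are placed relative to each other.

A is a four-legged stool. The seat is a 252×251×33 mm slab whose top surface is at z = 388 mm; four round legs, each 30 mm in diameter, run from the floor (z = 0) to the underside of the seat, each leg's axis is inset half a diameter from the nearest pair of seat edges (so the leg's bounding box is flush with the corner).

B is a spool: two coaxial disc flanges of radius 73 mm and thickness 11 mm, joined by a core cylinder of radius 53 mm and height 242 mm. The lower flange rests on z = 0 and the three cylinders share a vertical axis.

The spool is on top of the stool.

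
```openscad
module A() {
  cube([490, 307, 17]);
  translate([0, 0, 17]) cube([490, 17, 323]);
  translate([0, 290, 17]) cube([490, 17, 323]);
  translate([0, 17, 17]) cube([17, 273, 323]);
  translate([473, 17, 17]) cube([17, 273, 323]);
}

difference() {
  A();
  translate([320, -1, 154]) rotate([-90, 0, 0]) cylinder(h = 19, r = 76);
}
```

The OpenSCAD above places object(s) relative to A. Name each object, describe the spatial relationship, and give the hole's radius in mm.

A is an open box. The open box has a circular hole through its front wall. The hole's radius is 76 mm.

The subtracted cylinder has r = 76 mm.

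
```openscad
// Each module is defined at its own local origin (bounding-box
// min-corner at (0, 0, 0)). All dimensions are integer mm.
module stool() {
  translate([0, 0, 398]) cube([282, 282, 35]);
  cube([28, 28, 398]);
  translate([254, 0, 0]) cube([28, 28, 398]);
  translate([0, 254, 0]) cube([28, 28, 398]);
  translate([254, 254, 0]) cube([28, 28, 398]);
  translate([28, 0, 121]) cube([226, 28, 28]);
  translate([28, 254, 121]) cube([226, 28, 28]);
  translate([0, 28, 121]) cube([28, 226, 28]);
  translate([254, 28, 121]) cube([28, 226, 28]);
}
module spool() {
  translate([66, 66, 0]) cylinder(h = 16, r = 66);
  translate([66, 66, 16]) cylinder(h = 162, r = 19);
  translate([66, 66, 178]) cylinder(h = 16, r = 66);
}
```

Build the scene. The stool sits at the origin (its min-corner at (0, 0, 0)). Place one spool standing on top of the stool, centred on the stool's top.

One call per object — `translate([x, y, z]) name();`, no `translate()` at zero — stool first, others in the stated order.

stool();
translate([75, 75, 433]) spool();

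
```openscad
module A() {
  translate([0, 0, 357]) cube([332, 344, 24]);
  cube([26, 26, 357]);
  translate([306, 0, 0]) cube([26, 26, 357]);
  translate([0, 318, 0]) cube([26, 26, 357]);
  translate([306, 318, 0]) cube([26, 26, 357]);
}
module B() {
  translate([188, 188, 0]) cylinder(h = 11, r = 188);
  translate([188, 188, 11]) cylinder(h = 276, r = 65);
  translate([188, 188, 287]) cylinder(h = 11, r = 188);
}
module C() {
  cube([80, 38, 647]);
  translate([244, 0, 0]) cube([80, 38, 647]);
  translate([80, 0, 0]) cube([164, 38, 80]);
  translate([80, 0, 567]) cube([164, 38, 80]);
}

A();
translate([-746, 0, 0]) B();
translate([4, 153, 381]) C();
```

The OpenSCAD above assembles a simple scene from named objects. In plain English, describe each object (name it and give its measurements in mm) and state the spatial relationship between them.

A is a four-legged stool. The seat is a 332×344×24 mm slab whose top surface is at z = 381 mm; four square legs, each 26×26 mm in cross-section, run from the floor (z = 0) to the underside of the seat, each flush with a corner of the seat.

B is a spool: two coaxial disc flanges of radius 188 mm and thickness 11 mm, joined by a core cylinder of radius 65 mm and height 276 mm. The lower flange rests on z = 0 and the three cylinders share a vertical axis.

C is a rectangular picture frame lying in the x–z plane (depth along y). The opening is 164 mm wide (x) by 487 mm tall (z), surrounded by a border 80 mm wide on all four sides. The frame is 38 mm deep and is made of two full-height vertical stiles with two horizontal rails fitted between them.

The spool is on the floor beside the stool on its −x side. The picture frame is on top of the stool, centred.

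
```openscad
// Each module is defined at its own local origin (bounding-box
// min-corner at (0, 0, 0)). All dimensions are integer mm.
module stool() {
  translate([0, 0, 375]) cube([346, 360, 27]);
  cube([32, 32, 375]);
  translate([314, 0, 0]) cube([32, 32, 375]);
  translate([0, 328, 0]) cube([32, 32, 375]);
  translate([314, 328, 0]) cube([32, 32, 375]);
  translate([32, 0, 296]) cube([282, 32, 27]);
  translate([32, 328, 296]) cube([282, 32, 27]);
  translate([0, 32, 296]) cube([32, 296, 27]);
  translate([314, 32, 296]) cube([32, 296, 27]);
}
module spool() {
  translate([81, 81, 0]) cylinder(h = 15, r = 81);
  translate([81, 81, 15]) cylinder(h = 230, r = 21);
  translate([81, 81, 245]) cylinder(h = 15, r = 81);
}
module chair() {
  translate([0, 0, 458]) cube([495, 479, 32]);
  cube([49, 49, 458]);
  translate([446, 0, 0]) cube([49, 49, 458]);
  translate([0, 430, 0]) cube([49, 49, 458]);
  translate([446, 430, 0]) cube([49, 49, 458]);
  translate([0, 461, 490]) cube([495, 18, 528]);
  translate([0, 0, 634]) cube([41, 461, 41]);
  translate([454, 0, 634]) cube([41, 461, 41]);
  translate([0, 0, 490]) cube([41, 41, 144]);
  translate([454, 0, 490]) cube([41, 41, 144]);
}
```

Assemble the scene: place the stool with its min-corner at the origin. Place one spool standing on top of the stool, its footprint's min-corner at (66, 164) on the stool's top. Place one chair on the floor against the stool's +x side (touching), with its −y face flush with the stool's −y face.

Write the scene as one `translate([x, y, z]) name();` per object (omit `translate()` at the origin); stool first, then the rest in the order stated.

stool();
translate([66, 164, 402]) spool();
translate([346, 0, 0]) chair();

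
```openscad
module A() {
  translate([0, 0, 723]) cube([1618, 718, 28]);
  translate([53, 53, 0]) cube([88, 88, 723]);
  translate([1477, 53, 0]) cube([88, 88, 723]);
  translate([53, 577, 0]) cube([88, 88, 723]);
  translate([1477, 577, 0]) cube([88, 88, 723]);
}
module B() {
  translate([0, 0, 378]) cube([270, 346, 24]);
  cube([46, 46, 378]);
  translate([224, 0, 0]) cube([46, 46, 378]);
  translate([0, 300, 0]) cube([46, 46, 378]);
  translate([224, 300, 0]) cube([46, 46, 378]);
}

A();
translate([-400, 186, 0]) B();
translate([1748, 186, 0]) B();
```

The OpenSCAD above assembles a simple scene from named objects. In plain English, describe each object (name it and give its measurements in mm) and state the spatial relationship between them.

A is a rectangular dining table. The top is 1618×718×28 mm with its upper surface at z = 751 mm. It stands on four 88×88 mm square legs, each inset 53 mm from the nearest pair of top edges, running from the floor to the underside of the top.

B is a four-legged stool. The seat is a 270×346×24 mm slab whose top surface is at z = 402 mm; four square legs, each 46×46 mm in cross-section, run from the floor (z = 0) to the underside of the seat, each flush with a corner of the seat.

Two stools sit around the table at the −x, +x sides.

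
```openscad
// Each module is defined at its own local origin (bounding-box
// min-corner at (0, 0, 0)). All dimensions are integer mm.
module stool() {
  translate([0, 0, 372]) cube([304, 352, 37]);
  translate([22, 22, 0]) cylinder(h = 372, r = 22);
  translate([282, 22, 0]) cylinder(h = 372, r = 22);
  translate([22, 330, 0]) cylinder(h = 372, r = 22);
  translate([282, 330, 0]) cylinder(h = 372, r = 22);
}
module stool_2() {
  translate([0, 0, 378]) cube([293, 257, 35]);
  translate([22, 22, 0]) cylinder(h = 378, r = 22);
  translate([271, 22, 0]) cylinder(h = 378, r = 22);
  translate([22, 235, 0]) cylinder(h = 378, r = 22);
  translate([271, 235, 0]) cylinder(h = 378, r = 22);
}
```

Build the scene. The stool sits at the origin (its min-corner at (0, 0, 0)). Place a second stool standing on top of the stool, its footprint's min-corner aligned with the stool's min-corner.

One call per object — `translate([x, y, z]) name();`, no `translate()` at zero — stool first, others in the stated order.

stool();
translate([0, 0, 409]) stool_2();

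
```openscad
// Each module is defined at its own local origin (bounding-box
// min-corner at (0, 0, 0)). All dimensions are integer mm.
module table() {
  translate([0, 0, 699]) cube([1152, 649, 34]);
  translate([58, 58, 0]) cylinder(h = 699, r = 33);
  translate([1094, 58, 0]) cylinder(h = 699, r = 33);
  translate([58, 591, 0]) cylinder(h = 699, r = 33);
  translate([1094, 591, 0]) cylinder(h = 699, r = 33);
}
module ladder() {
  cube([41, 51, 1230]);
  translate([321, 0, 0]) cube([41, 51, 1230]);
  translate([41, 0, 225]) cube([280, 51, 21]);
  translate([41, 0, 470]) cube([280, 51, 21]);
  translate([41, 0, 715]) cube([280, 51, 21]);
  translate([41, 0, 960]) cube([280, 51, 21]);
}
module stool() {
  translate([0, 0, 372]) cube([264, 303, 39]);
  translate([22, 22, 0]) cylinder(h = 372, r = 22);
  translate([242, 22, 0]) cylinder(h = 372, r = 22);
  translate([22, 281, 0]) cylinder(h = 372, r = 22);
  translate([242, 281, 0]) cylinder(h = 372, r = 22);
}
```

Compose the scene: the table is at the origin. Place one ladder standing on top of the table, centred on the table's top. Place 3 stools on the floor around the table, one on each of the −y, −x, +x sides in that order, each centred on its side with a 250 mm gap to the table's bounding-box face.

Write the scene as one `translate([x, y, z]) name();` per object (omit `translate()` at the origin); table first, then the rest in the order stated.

table();
translate([395, 299, 733]) ladder();
translate([444, -553, 0]) stool();
translate([-514, 173, 0]) stool();
translate([1402, 173, 0]) stool();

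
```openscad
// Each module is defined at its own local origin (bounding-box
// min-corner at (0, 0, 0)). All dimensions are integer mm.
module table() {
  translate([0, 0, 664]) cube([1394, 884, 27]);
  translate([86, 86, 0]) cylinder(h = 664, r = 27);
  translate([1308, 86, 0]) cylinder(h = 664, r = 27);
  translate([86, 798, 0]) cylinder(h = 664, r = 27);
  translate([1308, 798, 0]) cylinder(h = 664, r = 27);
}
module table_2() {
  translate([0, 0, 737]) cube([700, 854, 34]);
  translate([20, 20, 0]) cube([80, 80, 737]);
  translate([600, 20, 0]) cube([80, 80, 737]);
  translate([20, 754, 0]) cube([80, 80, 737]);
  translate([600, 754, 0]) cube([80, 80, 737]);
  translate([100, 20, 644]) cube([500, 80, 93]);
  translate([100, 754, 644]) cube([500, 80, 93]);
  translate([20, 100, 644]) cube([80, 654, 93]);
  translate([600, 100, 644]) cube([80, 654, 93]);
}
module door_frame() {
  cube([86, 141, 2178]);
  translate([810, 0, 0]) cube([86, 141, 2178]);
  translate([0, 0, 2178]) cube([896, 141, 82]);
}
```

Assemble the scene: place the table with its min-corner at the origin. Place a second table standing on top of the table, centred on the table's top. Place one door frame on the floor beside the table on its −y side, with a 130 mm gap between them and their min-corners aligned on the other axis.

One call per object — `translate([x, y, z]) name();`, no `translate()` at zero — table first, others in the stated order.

table();
translate([347, 15, 691]) table_2();
translate([0, -271, 0]) door_frame();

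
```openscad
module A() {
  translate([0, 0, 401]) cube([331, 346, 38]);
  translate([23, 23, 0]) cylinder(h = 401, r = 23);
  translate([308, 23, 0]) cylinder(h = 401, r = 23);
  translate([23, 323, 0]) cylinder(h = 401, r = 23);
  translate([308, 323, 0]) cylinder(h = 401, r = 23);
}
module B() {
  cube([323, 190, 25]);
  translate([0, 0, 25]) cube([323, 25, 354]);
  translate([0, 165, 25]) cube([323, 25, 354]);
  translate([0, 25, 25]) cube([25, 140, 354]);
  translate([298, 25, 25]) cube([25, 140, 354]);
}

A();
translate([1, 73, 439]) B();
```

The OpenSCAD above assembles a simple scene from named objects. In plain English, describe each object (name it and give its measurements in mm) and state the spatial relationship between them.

A is a four-legged stool. The seat is 331×346 mm, 38 mm thick, top at z = 439 mm. It stands on four round legs, each 46 mm in diameter, from z = 0 to the seat underside, each leg's axis is inset half a diameter from the nearest pair of seat edges (so the leg's bounding box is flush with the corner).

B is an open storage box with external size 323×190×379 mm and wall thickness 25 mm (the base is also 25 mm thick). The base covers the whole footprint; the four walls stand on the base, with the y-facing walls full-width and the x-facing walls fitting between their inner faces.

The open box is on top of the stool.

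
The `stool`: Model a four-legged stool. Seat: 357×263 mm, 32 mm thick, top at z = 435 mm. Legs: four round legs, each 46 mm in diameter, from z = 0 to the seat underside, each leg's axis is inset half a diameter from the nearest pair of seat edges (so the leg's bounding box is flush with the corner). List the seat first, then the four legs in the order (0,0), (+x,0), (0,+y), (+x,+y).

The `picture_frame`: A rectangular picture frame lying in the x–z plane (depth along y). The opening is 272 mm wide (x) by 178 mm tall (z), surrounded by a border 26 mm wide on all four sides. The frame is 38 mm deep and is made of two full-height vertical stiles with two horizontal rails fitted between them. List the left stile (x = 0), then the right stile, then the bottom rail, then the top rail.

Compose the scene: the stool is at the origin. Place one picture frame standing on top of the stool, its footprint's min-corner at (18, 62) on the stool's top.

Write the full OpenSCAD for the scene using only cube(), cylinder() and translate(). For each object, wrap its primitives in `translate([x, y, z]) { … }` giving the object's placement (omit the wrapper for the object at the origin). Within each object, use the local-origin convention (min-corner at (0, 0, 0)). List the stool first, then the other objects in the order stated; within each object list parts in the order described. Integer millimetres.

translate([0, 0, 403]) cube([357, 263, 32]);
translate([23, 23, 0]) cylinder(h = 403, r = 23);
translate([334, 23, 0]) cylinder(h = 403, r = 23);
translate([23, 240, 0]) cylinder(h = 403, r = 23);
translate([334, 240, 0]) cylinder(h = 403, r = 23);
translate([18, 62, 435]) {
  cube([26, 38, 230]);
  translate([298, 0, 0]) cube([26, 38, 230]);
  translate([26, 0, 0]) cube([272, 38, 26]);
  translate([26, 0, 204]) cube([272, 38, 26]);
}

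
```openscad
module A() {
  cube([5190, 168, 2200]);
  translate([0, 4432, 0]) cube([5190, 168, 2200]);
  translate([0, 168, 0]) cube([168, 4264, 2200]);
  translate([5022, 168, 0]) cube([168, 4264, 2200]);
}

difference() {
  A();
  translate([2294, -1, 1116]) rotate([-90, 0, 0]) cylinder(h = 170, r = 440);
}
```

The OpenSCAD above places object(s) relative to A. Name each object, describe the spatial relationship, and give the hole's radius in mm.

A is a house frame. The house frame has a circular hole through its front wall. The hole's radius is 440 mm.

The subtracted cylinder has r = 440 mm.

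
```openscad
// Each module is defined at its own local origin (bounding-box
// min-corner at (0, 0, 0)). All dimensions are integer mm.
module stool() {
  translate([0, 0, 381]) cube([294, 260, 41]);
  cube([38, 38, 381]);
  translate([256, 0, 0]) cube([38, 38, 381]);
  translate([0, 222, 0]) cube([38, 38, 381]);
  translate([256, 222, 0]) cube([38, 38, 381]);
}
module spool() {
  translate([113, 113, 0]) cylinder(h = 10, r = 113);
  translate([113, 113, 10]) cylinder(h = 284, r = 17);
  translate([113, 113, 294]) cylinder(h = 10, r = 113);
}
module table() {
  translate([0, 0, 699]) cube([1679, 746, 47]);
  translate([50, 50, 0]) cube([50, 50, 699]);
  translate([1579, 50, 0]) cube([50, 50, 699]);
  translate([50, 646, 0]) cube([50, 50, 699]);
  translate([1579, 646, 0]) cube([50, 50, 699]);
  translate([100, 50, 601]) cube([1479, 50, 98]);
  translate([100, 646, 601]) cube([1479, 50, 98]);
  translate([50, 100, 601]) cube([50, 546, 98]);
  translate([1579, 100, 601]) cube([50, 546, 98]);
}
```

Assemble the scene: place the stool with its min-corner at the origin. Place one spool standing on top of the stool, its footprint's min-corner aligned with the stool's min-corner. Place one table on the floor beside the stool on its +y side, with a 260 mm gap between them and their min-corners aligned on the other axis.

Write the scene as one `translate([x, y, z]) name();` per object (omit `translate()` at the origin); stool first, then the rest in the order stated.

stool();
translate([0, 0, 422]) spool();
translate([0, 520, 0]) table();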